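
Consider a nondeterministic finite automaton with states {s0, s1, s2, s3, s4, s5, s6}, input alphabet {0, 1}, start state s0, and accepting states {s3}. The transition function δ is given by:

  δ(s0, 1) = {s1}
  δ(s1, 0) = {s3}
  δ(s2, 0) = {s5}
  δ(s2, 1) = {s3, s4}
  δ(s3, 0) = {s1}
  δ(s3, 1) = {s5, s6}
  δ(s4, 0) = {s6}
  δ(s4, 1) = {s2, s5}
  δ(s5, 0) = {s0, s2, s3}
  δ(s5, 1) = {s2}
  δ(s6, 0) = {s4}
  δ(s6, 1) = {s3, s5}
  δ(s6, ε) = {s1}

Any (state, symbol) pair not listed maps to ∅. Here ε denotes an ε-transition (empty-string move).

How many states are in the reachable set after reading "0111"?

0

Start in {s0}.
Read '0': {s0} → ∅.
The set is empty and remains empty for the remaining 3 symbols.
That set has 0 states.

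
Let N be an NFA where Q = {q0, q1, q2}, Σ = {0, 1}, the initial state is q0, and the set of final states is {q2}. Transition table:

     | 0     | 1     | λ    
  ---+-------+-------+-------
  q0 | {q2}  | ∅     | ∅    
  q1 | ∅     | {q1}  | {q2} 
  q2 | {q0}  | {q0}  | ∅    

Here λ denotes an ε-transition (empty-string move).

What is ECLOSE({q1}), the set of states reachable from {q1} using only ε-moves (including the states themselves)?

{q1, q2}

Begin with {q1}.
ε-move q1 → q2; add q2.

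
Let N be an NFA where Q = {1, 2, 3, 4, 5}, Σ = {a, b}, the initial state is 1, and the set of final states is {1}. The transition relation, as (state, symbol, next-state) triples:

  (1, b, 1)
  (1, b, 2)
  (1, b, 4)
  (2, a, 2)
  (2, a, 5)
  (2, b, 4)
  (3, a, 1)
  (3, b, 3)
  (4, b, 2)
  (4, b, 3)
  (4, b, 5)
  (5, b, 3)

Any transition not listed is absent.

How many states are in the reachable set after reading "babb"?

Start in {1}.
Read 'b': {1} → {1, 2, 4}.
Read 'a': {1, 2, 4} → {2, 5}.
Read 'b': {2, 5} → {3, 4}.
Read 'b': {3, 4} → {2, 3, 5}.
That set has 3 states.

3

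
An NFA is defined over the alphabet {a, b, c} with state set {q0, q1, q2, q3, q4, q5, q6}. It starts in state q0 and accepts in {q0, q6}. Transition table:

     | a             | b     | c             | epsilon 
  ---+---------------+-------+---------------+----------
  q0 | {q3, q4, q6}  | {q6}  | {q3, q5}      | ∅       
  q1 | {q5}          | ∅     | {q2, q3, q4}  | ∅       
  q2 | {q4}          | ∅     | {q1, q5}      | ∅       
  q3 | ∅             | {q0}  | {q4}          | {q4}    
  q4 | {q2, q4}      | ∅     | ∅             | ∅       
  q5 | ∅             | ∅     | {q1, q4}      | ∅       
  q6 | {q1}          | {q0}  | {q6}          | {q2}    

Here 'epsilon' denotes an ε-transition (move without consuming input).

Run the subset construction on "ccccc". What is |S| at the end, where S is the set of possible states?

Start in {q0}.
Read 'c': q0→{q3, q5}; union {q3, q5}; ε-closure = {q3, q4, q5}.
Read 'c': q3→{q4}, q4→∅, q5→{q1, q4}; now {q1, q4}.
Read 'c': q1→{q2, q3, q4}, q4→∅; now {q2, q3, q4}.
Read 'c': q2→{q1, q5}, q3→{q4}, q4→∅; now {q1, q4, q5}.
Read 'c': q1→{q2, q3, q4}, q4→∅, q5→{q1, q4}; now {q1, q2, q3, q4}.
That set has 4 states.

4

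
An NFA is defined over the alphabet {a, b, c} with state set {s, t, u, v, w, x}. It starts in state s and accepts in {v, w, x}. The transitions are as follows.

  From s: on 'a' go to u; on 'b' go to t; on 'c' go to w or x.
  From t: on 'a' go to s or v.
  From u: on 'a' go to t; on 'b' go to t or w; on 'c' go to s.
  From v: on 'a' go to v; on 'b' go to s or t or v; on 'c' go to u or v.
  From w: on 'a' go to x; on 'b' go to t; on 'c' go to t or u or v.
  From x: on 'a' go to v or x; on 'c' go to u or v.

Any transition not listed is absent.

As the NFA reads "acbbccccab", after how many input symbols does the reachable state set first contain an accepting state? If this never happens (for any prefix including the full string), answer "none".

none

Start in {s}.
Read 'a': s→{u}; now {u}.
Read 'c': u→{s}; now {s}.
Read 'b': s→{t}; now {t}.
Read 'b': t→∅; now ∅.
The set is empty and remains empty for the remaining 6 symbols.
No reachable set along the way intersects F.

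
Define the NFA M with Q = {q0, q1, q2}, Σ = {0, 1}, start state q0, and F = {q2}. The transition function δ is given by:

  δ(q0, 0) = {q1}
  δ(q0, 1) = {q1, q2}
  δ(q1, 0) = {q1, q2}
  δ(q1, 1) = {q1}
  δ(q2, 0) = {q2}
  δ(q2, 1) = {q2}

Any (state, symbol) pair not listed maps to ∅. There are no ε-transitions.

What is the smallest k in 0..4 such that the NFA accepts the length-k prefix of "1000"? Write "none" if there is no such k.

1

Start in {q0}.
Read '1': q0→{q1, q2}; now {q1, q2}.
None of the earlier sets intersect F, but {q1, q2} does.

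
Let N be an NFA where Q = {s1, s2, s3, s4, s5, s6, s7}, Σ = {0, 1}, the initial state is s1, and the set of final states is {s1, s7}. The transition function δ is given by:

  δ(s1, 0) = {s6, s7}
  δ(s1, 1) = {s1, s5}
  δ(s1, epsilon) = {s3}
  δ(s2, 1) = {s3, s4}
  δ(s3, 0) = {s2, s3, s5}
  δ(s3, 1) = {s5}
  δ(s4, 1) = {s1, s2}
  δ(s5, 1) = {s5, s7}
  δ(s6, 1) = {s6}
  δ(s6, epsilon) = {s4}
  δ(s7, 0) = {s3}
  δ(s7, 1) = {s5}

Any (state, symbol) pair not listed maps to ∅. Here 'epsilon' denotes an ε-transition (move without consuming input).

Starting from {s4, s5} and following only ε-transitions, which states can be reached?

{s4, s5}

Begin with {s4, s5}.
No ε-moves leave this set, so the closure equals the set itself.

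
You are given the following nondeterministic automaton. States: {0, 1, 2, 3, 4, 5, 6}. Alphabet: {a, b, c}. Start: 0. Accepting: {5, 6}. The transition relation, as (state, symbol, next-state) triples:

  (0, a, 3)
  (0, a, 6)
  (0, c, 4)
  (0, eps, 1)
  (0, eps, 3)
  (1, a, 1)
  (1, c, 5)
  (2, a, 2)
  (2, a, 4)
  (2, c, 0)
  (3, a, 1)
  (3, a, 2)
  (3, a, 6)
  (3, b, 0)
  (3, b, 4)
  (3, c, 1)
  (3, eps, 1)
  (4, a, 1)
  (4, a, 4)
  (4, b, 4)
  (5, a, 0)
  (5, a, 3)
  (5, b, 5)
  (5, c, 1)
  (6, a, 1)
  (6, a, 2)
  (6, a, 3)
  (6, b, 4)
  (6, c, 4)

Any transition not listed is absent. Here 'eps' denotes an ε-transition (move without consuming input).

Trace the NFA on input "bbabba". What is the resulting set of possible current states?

{1, 2, 3, 4, 6}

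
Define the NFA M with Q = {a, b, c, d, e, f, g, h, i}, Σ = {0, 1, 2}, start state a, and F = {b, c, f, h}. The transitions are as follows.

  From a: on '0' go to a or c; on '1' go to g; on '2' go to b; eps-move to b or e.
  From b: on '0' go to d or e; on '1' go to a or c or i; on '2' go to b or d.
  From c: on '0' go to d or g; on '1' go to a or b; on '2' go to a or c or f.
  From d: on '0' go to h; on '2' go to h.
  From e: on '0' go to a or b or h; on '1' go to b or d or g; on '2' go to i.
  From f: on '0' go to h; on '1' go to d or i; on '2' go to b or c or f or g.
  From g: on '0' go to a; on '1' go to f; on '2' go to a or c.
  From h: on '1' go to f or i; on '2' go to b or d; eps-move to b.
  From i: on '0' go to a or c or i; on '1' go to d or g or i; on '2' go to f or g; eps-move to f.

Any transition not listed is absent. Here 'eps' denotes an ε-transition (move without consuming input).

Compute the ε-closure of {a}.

{a, b, e}

Begin with {a}.
ε-move a → b; add b.
ε-move a → e; add e.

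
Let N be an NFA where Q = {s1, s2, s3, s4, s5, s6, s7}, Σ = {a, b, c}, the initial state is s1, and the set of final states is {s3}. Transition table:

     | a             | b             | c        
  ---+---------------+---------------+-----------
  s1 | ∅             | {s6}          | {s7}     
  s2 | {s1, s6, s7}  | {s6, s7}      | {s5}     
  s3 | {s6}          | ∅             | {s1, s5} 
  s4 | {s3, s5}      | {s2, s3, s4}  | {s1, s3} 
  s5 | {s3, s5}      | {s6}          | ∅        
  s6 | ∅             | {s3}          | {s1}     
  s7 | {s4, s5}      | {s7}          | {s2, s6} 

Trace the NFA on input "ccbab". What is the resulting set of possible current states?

Start in {s1}.
Read 'c': {s1} → {s7}.
Read 'c': {s7} → {s2, s6}.
Read 'b': {s2, s6} → {s3, s6, s7}.
Read 'a': {s3, s6, s7} → {s4, s5, s6}.
Read 'b': {s4, s5, s6} → {s2, s3, s4, s6}.

{s2, s3, s4, s6}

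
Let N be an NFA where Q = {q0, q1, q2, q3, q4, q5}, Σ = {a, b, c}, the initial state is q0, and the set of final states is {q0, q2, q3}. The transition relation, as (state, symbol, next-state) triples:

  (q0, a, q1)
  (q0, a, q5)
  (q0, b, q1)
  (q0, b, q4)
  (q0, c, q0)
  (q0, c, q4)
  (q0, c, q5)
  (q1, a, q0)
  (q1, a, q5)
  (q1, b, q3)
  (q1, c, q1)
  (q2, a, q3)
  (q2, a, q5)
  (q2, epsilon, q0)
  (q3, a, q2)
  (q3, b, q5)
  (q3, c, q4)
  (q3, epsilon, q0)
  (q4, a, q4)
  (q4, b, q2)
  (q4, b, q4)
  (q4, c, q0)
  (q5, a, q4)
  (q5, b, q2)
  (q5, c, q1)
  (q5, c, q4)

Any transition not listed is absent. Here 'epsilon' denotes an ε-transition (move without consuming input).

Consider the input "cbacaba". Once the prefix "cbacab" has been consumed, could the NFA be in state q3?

Start in {q0}.
Read 'c': {q0} → {q0, q4, q5}.
Read 'b': {q0, q4, q5} → {q0, q1, q2, q4}.
Read 'a': {q0, q1, q2, q4} → {q0, q1, q3, q4, q5}.
Read 'c': {q0, q1, q3, q4, q5} → {q0, q1, q4, q5}.
Read 'a': {q0, q1, q4, q5} → {q0, q1, q4, q5}.
Read 'b': {q0, q1, q4, q5} → {q0, q1, q2, q3, q4}.
State q3 is in {q0, q1, q2, q3, q4}.

Yes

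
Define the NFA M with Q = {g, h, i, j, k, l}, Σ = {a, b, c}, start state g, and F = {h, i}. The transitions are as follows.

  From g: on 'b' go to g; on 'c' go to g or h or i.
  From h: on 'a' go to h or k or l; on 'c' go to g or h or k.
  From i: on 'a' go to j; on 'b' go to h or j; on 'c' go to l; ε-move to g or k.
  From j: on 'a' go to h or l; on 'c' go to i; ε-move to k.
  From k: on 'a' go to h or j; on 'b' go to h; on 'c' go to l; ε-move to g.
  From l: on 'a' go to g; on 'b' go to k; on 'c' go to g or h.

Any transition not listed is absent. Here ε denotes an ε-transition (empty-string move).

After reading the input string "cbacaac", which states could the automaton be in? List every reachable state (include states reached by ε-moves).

{g, h, i, k, l}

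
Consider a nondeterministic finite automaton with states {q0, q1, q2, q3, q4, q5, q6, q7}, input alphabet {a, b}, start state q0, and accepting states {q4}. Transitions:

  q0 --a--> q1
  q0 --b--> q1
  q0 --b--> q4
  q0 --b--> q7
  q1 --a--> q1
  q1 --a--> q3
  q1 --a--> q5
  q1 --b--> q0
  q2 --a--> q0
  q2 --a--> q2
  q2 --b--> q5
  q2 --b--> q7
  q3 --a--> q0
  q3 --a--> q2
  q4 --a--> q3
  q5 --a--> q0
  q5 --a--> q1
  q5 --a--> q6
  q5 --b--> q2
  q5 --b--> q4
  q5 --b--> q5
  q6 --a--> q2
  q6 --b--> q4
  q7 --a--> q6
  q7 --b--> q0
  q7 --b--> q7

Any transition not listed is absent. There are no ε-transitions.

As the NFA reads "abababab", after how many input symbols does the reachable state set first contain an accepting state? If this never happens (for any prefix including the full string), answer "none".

Start in {q0}.
Read 'a': {q0} → {q1}.
Read 'b': {q1} → {q0}.
Read 'a': {q0} → {q1}.
Read 'b': {q1} → {q0}.
Read 'a': {q0} → {q1}.
Read 'b': {q1} → {q0}.
Read 'a': {q0} → {q1}.
Read 'b': {q1} → {q0}.
No reachable set along the way intersects F.

none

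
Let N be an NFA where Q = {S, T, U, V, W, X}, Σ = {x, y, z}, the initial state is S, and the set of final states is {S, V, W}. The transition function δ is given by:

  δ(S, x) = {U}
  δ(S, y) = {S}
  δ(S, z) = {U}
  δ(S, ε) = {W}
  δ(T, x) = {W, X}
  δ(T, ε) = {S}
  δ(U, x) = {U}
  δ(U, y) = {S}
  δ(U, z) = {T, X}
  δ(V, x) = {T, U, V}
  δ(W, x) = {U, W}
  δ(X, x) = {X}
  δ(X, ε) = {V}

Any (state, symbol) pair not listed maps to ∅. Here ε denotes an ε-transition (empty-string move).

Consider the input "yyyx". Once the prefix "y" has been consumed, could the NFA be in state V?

Start: ε-closure({S}) = {S, W}.
Read 'y': {S, W} → {S, W}.
State V is not in {S, W}.

No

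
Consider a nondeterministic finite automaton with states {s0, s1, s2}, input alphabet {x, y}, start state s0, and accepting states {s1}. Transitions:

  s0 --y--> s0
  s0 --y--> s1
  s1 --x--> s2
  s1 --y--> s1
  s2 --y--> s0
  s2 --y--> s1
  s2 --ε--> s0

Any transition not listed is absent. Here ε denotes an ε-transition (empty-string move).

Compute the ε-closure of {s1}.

Begin with {s1}.
No ε-moves leave this set, so the closure equals the set itself.

{s1}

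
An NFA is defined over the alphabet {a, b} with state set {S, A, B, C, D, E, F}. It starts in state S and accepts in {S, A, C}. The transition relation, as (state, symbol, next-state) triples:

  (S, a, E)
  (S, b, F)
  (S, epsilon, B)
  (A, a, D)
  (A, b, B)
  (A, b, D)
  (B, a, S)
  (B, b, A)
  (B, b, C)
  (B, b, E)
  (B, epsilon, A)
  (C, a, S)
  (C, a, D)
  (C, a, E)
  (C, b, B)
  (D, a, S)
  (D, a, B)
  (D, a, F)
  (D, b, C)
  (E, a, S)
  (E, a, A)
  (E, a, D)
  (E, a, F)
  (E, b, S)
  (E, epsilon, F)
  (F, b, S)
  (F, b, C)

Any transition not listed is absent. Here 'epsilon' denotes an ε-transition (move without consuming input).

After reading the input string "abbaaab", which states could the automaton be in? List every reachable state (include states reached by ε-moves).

{S, A, B, C, D, E, F}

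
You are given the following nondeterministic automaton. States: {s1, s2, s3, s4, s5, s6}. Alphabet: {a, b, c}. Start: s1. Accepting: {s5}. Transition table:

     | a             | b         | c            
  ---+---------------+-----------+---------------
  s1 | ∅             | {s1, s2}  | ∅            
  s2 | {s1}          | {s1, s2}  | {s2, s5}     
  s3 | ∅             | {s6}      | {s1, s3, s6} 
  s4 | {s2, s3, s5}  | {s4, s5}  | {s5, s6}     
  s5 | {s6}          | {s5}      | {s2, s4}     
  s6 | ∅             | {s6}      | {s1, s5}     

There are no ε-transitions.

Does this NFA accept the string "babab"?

Start in {s1}.
Read 'b': {s1} → {s1, s2}.
Read 'a': {s1, s2} → {s1}.
Read 'b': {s1} → {s1, s2}.
Read 'a': {s1, s2} → {s1}.
Read 'b': {s1} → {s1, s2}.
The final set {s1, s2} contains no accepting state.

No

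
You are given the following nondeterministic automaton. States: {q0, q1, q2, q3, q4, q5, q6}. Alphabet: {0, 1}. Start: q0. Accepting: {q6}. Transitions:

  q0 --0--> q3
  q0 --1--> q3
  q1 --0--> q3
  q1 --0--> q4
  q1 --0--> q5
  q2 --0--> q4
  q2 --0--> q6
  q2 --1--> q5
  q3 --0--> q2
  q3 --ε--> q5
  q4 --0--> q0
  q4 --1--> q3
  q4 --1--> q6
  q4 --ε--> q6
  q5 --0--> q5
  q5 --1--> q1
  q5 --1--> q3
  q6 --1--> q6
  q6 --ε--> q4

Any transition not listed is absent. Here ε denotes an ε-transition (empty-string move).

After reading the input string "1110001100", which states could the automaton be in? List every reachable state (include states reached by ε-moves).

{q0, q2, q3, q4, q5, q6}

Start in {q0}.
Read '1': q0→{q3}; union {q3}; ε-closure = {q3, q5}.
Read '1': q3→∅, q5→{q1, q3}; union {q1, q3}; ε-closure = {q1, q3, q5}.
Read '1': q1→∅, q3→∅, q5→{q1, q3}; union {q1, q3}; ε-closure = {q1, q3, q5}.
Read '0': q1→{q3, q4, q5}, q3→{q2}, q5→{q5}; union {q2, q3, q4, q5}; ε-closure = {q2, q3, q4, q5, q6}.
Read '0': q2→{q4, q6}, q3→{q2}, q4→{q0}, q5→{q5}, q6→∅; now {q0, q2, q4, q5, q6}.
Read '0': q0→{q3}, q2→{q4, q6}, q4→{q0}, q5→{q5}, q6→∅; now {q0, q3, q4, q5, q6}.
Read '1': q0→{q3}, q3→∅, q4→{q3, q6}, q5→{q1, q3}, q6→{q6}; union {q1, q3, q6}; ε-closure = {q1, q3, q4, q5, q6}.
Read '1': q1→∅, q3→∅, q4→{q3, q6}, q5→{q1, q3}, q6→{q6}; union {q1, q3, q6}; ε-closure = {q1, q3, q4, q5, q6}.
Read '0': q1→{q3, q4, q5}, q3→{q2}, q4→{q0}, q5→{q5}, q6→∅; union {q0, q2, q3, q4, q5}; ε-closure = {q0, q2, q3, q4, q5, q6}.
Read '0': q0→{q3}, q2→{q4, q6}, q3→{q2}, q4→{q0}, q5→{q5}, q6→∅; now {q0, q2, q3, q4, q5, q6}.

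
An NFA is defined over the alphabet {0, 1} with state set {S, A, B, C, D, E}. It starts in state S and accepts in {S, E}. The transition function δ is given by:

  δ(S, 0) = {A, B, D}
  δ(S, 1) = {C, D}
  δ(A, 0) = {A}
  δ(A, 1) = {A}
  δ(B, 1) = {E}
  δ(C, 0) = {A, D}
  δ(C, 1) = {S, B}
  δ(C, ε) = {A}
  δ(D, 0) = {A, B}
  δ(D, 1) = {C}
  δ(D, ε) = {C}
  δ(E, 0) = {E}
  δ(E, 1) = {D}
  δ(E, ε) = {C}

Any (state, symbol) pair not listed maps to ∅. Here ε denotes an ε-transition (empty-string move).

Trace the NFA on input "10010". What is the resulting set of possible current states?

{A, B, C, D, E}

Start in {S}.
Read '1': {S} → {A, C, D}.
Read '0': {A, C, D} → {A, B, C, D}.
Read '0': {A, B, C, D} → {A, B, C, D}.
Read '1': {A, B, C, D} → {S, A, B, C, E}.
Read '0': {S, A, B, C, E} → {A, B, C, D, E}.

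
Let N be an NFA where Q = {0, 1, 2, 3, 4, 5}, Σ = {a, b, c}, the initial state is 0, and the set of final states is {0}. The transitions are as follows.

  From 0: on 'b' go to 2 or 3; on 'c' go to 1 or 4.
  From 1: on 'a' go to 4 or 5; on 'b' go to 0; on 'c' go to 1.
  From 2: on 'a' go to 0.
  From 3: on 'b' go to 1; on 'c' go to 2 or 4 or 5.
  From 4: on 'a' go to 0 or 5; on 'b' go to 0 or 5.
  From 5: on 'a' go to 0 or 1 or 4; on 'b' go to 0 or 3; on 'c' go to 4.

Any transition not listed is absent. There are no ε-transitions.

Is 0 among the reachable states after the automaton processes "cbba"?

Start in {0}.
Read 'c': {0} → {1, 4}.
Read 'b': {1, 4} → {0, 5}.
Read 'b': {0, 5} → {0, 2, 3}.
Read 'a': {0, 2, 3} → {0}.
State 0 is in {0}.

Yes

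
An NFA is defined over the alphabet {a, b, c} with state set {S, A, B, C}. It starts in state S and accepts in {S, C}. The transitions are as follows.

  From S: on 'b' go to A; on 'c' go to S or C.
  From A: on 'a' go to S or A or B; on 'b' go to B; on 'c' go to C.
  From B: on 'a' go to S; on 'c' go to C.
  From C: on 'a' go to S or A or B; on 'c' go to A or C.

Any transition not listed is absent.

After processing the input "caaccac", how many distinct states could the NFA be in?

2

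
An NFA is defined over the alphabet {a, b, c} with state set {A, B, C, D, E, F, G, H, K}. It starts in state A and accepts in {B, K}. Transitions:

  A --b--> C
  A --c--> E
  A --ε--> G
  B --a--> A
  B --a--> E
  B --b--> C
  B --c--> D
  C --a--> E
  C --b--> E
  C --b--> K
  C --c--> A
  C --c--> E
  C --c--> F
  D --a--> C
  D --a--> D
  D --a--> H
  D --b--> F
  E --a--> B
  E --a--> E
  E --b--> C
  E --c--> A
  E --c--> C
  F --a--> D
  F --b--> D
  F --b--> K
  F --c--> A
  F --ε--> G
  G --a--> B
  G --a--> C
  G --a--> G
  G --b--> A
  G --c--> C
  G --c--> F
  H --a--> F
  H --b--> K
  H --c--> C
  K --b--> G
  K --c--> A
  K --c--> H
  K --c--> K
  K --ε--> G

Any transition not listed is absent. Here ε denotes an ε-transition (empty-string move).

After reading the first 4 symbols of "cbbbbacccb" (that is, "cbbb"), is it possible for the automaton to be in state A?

Start: ε-closure({A}) = {A, G}.
Read 'c': A→{E}, G→{C, F}; union {C, E, F}; ε-closure = {C, E, F, G}.
Read 'b': C→{E, K}, E→{C}, F→{D, K}, G→{A}; union {A, C, D, E, K}; ε-closure = {A, C, D, E, G, K}.
Read 'b': A→{C}, C→{E, K}, D→{F}, E→{C}, G→{A}, K→{G}; now {A, C, E, F, G, K}.
Read 'b': A→{C}, C→{E, K}, E→{C}, F→{D, K}, G→{A}, K→{G}; now {A, C, D, E, G, K}.
State A is in {A, C, D, E, G, K}.

Yes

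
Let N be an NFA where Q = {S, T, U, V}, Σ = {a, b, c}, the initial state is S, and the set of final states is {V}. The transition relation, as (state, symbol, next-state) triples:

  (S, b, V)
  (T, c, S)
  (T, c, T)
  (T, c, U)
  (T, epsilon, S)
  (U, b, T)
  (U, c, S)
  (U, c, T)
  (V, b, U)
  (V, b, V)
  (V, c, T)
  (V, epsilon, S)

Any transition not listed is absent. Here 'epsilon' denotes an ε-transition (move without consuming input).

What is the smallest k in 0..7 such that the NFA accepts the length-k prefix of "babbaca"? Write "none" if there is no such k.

1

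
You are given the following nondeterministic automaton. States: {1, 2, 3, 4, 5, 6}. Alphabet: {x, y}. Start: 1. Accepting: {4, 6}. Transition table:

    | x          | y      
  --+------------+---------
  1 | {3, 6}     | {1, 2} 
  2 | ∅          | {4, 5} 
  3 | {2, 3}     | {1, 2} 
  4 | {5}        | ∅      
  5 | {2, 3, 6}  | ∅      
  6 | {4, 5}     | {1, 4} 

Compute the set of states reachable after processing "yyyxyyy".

Start in {1}.
Read 'y': 1→{1, 2}; now {1, 2}.
Read 'y': 1→{1, 2}, 2→{4, 5}; now {1, 2, 4, 5}.
Read 'y': 1→{1, 2}, 2→{4, 5}, 4→∅, 5→∅; now {1, 2, 4, 5}.
Read 'x': 1→{3, 6}, 2→∅, 4→{5}, 5→{2, 3, 6}; now {2, 3, 5, 6}.
Read 'y': 2→{4, 5}, 3→{1, 2}, 5→∅, 6→{1, 4}; now {1, 2, 4, 5}.
Read 'y': 1→{1, 2}, 2→{4, 5}, 4→∅, 5→∅; now {1, 2, 4, 5}.
Read 'y': 1→{1, 2}, 2→{4, 5}, 4→∅, 5→∅; now {1, 2, 4, 5}.

{1, 2, 4, 5}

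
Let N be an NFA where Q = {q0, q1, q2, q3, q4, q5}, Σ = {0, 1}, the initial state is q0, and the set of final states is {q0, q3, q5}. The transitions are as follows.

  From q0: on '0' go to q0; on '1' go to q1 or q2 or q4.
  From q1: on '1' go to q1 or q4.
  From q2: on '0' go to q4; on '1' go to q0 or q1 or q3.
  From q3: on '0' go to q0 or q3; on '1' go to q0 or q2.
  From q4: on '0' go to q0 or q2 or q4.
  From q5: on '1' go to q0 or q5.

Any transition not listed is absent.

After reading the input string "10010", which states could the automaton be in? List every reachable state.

{q0, q2, q3, q4}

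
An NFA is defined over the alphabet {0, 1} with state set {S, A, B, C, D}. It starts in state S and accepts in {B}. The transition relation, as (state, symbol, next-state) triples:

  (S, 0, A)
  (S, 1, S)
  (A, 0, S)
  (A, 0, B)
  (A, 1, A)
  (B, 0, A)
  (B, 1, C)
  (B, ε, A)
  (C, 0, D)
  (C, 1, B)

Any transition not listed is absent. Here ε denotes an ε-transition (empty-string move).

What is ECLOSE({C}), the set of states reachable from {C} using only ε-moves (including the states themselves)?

{C}

Begin with {C}.
No ε-moves leave this set, so the closure equals the set itself.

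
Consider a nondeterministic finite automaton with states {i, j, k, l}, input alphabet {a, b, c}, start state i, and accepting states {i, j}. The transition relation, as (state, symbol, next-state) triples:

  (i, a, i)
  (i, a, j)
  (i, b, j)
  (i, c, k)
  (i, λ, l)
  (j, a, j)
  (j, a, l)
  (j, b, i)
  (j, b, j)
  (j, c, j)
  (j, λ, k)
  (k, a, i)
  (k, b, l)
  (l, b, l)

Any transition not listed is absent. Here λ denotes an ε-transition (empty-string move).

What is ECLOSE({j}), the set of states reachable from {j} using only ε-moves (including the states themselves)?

{j, k}

Begin with {j}.
ε-move j → k; add k.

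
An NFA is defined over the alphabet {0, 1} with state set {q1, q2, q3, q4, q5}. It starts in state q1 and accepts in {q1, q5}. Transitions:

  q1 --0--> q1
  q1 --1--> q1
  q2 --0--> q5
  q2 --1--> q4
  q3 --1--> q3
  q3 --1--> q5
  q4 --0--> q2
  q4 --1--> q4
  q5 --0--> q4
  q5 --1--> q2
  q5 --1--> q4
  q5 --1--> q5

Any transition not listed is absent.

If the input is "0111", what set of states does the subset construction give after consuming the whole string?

{q1}

Start in {q1}.
Read '0': {q1} → {q1}.
Read '1': {q1} → {q1}.
Read '1': {q1} → {q1}.
Read '1': {q1} → {q1}.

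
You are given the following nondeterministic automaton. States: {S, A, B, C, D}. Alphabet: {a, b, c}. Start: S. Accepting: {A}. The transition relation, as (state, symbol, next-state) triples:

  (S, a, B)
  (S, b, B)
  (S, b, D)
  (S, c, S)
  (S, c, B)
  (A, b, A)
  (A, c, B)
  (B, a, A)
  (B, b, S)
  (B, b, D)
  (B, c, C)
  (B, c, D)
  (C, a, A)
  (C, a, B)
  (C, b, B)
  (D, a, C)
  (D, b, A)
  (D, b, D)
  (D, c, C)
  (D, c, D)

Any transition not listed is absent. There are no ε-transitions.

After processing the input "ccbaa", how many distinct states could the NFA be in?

Start in {S}.
Read 'c': S→{S, B}; now {S, B}.
Read 'c': S→{S, B}, B→{C, D}; now {S, B, C, D}.
Read 'b': S→{B, D}, B→{S, D}, C→{B}, D→{A, D}; now {S, A, B, D}.
Read 'a': S→{B}, A→∅, B→{A}, D→{C}; now {A, B, C}.
Read 'a': A→∅, B→{A}, C→{A, B}; now {A, B}.
That set has 2 states.

2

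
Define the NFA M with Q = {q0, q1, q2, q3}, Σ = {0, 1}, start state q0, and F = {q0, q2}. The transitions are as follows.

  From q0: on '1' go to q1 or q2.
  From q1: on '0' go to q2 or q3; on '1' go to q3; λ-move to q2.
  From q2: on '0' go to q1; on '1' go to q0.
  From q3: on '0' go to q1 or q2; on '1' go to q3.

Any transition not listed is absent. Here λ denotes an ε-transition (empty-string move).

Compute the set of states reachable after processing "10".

{q1, q2, q3}

Start in {q0}.
Read '1': q0→{q1, q2}; now {q1, q2}.
Read '0': q1→{q2, q3}, q2→{q1}; now {q1, q2, q3}.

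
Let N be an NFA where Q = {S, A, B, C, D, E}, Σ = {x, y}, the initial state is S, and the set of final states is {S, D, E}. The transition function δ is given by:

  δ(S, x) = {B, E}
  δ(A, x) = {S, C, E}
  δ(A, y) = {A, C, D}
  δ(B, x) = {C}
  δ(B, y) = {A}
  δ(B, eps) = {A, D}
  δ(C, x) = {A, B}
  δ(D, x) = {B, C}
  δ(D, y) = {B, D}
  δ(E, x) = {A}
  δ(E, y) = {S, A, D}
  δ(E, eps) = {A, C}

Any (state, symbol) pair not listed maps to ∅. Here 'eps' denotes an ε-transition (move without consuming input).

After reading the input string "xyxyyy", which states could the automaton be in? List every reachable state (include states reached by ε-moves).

Start in {S}.
Read 'x': {S} → {A, B, C, D, E}.
Read 'y': {A, B, C, D, E} → {S, A, B, C, D}.
Read 'x': {S, A, B, C, D} → {S, A, B, C, D, E}.
Read 'y': {S, A, B, C, D, E} → {S, A, B, C, D}.
Read 'y': {S, A, B, C, D} → {A, B, C, D}.
Read 'y': {A, B, C, D} → {A, B, C, D}.

{A, B, C, D}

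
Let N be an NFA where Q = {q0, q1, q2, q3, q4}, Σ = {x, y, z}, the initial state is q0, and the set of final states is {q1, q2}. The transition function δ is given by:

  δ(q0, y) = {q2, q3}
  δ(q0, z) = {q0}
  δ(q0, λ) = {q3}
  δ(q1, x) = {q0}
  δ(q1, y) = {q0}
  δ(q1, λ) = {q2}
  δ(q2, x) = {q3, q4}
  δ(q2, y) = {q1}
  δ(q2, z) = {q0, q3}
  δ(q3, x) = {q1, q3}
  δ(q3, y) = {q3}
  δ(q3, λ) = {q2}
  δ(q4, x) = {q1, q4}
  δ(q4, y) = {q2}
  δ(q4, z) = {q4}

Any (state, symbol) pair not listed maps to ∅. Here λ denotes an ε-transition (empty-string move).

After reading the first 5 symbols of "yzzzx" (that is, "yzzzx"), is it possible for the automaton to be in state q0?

No

Start: ε-closure({q0}) = {q0, q2, q3}.
Read 'y': q0→{q2, q3}, q2→{q1}, q3→{q3}; now {q1, q2, q3}.
Read 'z': q1→∅, q2→{q0, q3}, q3→∅; union {q0, q3}; ε-closure = {q0, q2, q3}.
Read 'z': q0→{q0}, q2→{q0, q3}, q3→∅; union {q0, q3}; ε-closure = {q0, q2, q3}.
Read 'z': q0→{q0}, q2→{q0, q3}, q3→∅; union {q0, q3}; ε-closure = {q0, q2, q3}.
Read 'x': q0→∅, q2→{q3, q4}, q3→{q1, q3}; union {q1, q3, q4}; ε-closure = {q1, q2, q3, q4}.
State q0 is not in {q1, q2, q3, q4}.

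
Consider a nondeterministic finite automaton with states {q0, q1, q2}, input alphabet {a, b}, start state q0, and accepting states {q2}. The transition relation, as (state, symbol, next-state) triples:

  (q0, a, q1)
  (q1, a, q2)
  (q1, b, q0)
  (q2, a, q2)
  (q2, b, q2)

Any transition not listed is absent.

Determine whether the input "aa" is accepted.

Yes

Start in {q0}.
Read 'a': q0→{q1}; now {q1}.
Read 'a': q1→{q2}; now {q2}.
The final set {q2} contains the accepting state q2.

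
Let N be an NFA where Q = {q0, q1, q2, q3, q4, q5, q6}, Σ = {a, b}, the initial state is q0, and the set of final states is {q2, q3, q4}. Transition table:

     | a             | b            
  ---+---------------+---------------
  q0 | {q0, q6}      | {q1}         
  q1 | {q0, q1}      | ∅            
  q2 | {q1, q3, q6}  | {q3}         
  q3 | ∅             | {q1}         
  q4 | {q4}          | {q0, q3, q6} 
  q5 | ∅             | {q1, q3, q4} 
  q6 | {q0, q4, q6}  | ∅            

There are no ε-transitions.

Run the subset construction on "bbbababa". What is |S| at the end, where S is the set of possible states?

Start in {q0}.
Read 'b': {q0} → {q1}.
Read 'b': {q1} → ∅.
The set is empty and remains empty for the remaining 6 symbols.
That set has 0 states.

0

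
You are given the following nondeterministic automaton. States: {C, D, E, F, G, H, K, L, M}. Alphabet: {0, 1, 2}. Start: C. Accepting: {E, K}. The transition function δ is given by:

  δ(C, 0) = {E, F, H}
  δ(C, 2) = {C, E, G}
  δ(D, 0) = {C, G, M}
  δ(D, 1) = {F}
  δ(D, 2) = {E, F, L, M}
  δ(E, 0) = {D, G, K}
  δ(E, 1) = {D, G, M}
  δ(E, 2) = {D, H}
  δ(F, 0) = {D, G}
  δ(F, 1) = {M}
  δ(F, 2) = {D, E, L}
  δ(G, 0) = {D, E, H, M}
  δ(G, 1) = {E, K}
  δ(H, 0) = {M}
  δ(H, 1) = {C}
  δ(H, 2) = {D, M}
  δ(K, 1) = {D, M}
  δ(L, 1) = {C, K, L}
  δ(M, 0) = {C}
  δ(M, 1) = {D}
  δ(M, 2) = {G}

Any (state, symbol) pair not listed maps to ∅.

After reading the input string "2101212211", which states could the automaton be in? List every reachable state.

{C, D, E, F, G, K, L, M}

Start in {C}.
Read '2': {C} → {C, E, G}.
Read '1': {C, E, G} → {D, E, G, K, M}.
Read '0': {D, E, G, K, M} → {C, D, E, G, H, K, M}.
Read '1': {C, D, E, G, H, K, M} → {C, D, E, F, G, K, M}.
Read '2': {C, D, E, F, G, K, M} → {C, D, E, F, G, H, L, M}.
Read '1': {C, D, E, F, G, H, L, M} → {C, D, E, F, G, K, L, M}.
Read '2': {C, D, E, F, G, K, L, M} → {C, D, E, F, G, H, L, M}.
Read '2': {C, D, E, F, G, H, L, M} → {C, D, E, F, G, H, L, M}.
Read '1': {C, D, E, F, G, H, L, M} → {C, D, E, F, G, K, L, M}.
Read '1': {C, D, E, F, G, K, L, M} → {C, D, E, F, G, K, L, M}.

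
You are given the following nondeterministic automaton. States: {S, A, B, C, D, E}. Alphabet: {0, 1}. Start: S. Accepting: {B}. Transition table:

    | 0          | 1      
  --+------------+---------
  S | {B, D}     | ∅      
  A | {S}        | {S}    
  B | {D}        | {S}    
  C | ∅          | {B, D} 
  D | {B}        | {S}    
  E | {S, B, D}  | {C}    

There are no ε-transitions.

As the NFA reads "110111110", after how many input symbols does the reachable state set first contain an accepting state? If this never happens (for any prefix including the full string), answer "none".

none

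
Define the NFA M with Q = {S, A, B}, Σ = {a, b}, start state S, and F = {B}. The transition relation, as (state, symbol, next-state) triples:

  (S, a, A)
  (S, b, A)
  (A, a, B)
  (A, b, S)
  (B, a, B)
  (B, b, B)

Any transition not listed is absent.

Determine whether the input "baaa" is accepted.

Yes

Start in {S}.
Read 'b': S→{A}; now {A}.
Read 'a': A→{B}; now {B}.
Read 'a': B→{B}; now {B}.
Read 'a': B→{B}; now {B}.
The final set {B} contains the accepting state B.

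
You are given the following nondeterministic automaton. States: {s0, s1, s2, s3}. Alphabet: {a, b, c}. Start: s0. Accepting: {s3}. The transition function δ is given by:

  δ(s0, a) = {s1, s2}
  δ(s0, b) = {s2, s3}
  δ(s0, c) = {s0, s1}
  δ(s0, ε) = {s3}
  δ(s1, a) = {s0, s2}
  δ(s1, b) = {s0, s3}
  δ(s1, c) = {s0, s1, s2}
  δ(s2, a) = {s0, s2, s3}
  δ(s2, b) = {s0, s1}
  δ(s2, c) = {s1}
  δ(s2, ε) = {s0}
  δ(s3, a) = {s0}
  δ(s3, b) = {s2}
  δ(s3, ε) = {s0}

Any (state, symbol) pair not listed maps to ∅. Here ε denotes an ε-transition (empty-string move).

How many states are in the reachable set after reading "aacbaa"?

Start: ε-closure({s0}) = {s0, s3}.
Read 'a': s0→{s1, s2}, s3→{s0}; union {s0, s1, s2}; ε-closure = {s0, s1, s2, s3}.
Read 'a': s0→{s1, s2}, s1→{s0, s2}, s2→{s0, s2, s3}, s3→{s0}; now {s0, s1, s2, s3}.
Read 'c': s0→{s0, s1}, s1→{s0, s1, s2}, s2→{s1}, s3→∅; union {s0, s1, s2}; ε-closure = {s0, s1, s2, s3}.
Read 'b': s0→{s2, s3}, s1→{s0, s3}, s2→{s0, s1}, s3→{s2}; now {s0, s1, s2, s3}.
Read 'a': s0→{s1, s2}, s1→{s0, s2}, s2→{s0, s2, s3}, s3→{s0}; now {s0, s1, s2, s3}.
Read 'a': s0→{s1, s2}, s1→{s0, s2}, s2→{s0, s2, s3}, s3→{s0}; now {s0, s1, s2, s3}.
That set has 4 states.

4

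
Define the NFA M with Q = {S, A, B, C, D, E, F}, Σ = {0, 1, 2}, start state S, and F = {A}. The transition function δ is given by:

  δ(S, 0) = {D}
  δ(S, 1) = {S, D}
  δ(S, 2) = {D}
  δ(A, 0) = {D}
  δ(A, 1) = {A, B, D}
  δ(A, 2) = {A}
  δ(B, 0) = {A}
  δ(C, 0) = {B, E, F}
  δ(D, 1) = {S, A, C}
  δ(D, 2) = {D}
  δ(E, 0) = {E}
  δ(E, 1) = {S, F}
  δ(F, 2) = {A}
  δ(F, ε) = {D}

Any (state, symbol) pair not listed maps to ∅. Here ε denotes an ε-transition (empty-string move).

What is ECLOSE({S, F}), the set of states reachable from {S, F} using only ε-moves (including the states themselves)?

Begin with {S, F}.
ε-move F → D; add D.

{S, D, F}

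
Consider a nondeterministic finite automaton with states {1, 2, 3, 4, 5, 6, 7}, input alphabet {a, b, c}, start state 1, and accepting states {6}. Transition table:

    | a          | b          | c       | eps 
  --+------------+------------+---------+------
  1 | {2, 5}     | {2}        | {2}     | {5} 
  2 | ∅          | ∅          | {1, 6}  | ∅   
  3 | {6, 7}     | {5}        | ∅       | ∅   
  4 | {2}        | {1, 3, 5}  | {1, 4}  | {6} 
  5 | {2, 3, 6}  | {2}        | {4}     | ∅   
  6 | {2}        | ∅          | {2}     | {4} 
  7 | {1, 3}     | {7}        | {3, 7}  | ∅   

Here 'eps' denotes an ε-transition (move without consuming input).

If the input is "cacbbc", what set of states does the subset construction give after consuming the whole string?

Start: ε-closure({1}) = {1, 5}.
Read 'c': 1→{2}, 5→{4}; union {2, 4}; ε-closure = {2, 4, 6}.
Read 'a': 2→∅, 4→{2}, 6→{2}; now {2}.
Read 'c': 2→{1, 6}; union {1, 6}; ε-closure = {1, 4, 5, 6}.
Read 'b': 1→{2}, 4→{1, 3, 5}, 5→{2}, 6→∅; now {1, 2, 3, 5}.
Read 'b': 1→{2}, 2→∅, 3→{5}, 5→{2}; now {2, 5}.
Read 'c': 2→{1, 6}, 5→{4}; union {1, 4, 6}; ε-closure = {1, 4, 5, 6}.

{1, 4, 5, 6}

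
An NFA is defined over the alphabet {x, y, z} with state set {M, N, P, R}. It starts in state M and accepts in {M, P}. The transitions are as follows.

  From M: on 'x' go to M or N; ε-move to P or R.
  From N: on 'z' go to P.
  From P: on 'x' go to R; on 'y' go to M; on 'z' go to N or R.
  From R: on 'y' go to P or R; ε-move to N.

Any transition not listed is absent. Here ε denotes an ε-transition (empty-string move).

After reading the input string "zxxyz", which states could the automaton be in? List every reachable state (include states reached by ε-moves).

∅

Start: ε-closure({M}) = {M, N, P, R}.
Read 'z': M→∅, N→{P}, P→{N, R}, R→∅; now {N, P, R}.
Read 'x': N→∅, P→{R}, R→∅; union {R}; ε-closure = {N, R}.
Read 'x': N→∅, R→∅; now ∅.
The set is empty and remains empty for the remaining 2 symbols.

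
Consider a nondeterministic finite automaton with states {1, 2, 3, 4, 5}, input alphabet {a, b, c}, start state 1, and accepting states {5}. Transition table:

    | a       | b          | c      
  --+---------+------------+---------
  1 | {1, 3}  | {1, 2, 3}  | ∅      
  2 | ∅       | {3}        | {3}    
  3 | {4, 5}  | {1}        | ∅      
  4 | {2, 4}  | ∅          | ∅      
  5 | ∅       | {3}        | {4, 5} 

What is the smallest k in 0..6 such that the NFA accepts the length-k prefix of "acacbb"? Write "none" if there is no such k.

none

Start in {1}.
Read 'a': 1→{1, 3}; now {1, 3}.
Read 'c': 1→∅, 3→∅; now ∅.
The set is empty and remains empty for the remaining 4 symbols.
No reachable set along the way intersects F.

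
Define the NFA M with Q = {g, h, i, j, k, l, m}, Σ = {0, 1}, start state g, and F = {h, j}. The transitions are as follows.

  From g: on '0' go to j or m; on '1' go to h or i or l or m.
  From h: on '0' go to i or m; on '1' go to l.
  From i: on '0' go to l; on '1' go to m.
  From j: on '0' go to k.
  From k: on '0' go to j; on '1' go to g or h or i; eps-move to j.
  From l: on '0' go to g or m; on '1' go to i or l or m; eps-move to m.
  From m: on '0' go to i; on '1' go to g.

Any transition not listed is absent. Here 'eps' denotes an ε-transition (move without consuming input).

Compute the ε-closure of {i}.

Begin with {i}.
No ε-moves leave this set, so the closure equals the set itself.

{i}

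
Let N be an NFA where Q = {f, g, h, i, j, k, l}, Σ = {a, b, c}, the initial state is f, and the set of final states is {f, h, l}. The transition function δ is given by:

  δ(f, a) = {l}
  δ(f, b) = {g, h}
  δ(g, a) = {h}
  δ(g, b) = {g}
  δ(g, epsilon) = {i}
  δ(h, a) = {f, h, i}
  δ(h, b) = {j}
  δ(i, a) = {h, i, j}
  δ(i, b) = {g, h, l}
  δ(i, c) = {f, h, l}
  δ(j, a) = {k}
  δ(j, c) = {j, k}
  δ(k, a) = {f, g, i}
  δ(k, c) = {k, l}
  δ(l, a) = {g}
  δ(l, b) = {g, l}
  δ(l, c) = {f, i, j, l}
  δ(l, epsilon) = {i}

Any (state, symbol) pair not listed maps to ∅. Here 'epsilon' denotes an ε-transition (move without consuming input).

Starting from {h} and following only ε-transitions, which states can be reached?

Begin with {h}.
No ε-moves leave this set, so the closure equals the set itself.

{h}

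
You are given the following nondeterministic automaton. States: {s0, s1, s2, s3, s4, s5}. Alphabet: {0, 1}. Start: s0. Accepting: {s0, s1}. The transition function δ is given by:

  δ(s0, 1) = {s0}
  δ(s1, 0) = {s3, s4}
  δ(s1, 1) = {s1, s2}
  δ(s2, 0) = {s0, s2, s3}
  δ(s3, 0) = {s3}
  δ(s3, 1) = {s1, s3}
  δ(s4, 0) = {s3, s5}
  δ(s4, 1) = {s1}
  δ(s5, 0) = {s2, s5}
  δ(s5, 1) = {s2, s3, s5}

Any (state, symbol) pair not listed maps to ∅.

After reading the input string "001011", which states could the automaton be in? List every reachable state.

Start in {s0}.
Read '0': s0→∅; now ∅.
The set is empty and remains empty for the remaining 5 symbols.

∅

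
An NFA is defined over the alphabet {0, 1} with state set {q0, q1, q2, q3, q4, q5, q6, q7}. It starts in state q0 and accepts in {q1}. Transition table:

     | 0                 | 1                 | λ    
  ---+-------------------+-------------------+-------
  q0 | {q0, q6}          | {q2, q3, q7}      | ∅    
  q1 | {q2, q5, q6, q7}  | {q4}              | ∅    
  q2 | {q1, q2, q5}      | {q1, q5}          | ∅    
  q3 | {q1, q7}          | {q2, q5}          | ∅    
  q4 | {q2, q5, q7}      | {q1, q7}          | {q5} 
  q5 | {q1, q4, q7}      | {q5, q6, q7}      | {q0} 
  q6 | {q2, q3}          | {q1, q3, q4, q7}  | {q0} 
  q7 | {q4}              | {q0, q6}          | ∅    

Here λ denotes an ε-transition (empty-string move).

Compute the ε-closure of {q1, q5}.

{q0, q1, q5}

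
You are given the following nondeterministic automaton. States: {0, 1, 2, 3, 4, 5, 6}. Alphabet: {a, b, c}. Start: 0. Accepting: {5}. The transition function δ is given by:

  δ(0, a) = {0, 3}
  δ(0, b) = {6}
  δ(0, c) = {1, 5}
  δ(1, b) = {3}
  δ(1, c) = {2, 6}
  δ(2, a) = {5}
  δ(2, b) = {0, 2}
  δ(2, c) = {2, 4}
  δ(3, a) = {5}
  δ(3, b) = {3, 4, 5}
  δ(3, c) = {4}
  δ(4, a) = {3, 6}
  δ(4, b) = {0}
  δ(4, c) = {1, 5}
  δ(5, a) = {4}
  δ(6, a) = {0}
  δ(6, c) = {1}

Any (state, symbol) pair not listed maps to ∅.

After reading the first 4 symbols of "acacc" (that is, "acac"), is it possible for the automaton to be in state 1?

Yes

Start in {0}.
Read 'a': {0} → {0, 3}.
Read 'c': {0, 3} → {1, 4, 5}.
Read 'a': {1, 4, 5} → {3, 4, 6}.
Read 'c': {3, 4, 6} → {1, 4, 5}.
State 1 is in {1, 4, 5}.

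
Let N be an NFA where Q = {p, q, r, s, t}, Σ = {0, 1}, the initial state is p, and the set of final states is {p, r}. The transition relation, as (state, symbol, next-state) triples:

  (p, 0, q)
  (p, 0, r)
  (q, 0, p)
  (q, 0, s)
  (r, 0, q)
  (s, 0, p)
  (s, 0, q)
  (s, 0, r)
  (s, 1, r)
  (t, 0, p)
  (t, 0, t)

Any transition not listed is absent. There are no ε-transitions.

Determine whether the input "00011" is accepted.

Start in {p}.
Read '0': {p} → {q, r}.
Read '0': {q, r} → {p, q, s}.
Read '0': {p, q, s} → {p, q, r, s}.
Read '1': {p, q, r, s} → {r}.
Read '1': {r} → ∅.
The final set ∅ contains no accepting state.

No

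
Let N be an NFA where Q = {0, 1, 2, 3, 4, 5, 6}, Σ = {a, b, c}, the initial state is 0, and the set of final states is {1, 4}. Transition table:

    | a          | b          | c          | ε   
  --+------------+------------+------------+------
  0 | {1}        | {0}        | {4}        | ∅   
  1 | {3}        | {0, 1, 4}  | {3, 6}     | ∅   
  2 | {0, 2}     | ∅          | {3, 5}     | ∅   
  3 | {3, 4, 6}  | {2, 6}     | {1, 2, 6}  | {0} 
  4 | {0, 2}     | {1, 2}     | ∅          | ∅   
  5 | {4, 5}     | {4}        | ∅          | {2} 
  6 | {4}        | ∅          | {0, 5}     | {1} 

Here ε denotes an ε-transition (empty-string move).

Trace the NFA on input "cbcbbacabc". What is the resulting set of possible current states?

Start in {0}.
Read 'c': {0} → {4}.
Read 'b': {4} → {1, 2}.
Read 'c': {1, 2} → {0, 1, 2, 3, 5, 6}.
Read 'b': {0, 1, 2, 3, 5, 6} → {0, 1, 2, 4, 6}.
Read 'b': {0, 1, 2, 4, 6} → {0, 1, 2, 4}.
Read 'a': {0, 1, 2, 4} → {0, 1, 2, 3}.
Read 'c': {0, 1, 2, 3} → {0, 1, 2, 3, 4, 5, 6}.
Read 'a': {0, 1, 2, 3, 4, 5, 6} → {0, 1, 2, 3, 4, 5, 6}.
Read 'b': {0, 1, 2, 3, 4, 5, 6} → {0, 1, 2, 4, 6}.
Read 'c': {0, 1, 2, 4, 6} → {0, 1, 2, 3, 4, 5, 6}.

{0, 1, 2, 3, 4, 5, 6}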